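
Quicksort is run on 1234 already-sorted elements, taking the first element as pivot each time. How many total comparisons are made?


Sum of comparisons per partition:
1233 + 1232 + ... + 1 + 0
= 1234 * (1234 - 1) / 2
= 1234 * 1233 / 2
= 760761


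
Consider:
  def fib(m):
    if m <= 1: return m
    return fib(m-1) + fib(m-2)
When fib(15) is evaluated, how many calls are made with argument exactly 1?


Let N(m) = number of times fib(m) is called while evaluating fib(15).
N(15) = 1 (the initial call).
N(14) = 1 (only fib(15) calls it).
For 1 <= m <= 13: fib(m) is called by fib(m+1) and fib(m+2), so
  N(m) = N(m+1) + N(m+2).
fib(0) is called only by fib(2), so N(0) = N(2).
Walk down from m=15:
  N(15)=1, N(14)=1, N(13)=2, N(12)=3, N(11)=5, N(10)=8, N(9)=13, N(8)=21, N(7)=34, N(6)=55, N(5)=89, N(4)=144, N(3)=233, N(2)=377, N(1)=610
N(1) = 610


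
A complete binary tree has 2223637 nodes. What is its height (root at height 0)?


In a complete binary tree, level k holds nodes 2^k .. 2^(k+1)-1 (1-indexed).
Height = floor(log2(n)) = floor(log2(2223637)) = 21
Check: 2^21 = 2097152 <= 2223637 < 4194304 = 2^22


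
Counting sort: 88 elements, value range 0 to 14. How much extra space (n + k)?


n = 88 (output array)
k = 15 (count array for 15 distinct values)
Extra space = 88 + 15 = 103


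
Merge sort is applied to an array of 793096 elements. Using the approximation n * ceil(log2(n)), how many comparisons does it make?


Merge sort divides the array into halves recursively.
Number of levels = ceil(log2(793096)) = 20
At each level, approximately n = 793096 comparisons are needed for merging.
Total comparisons ~ n * ceil(log2(n)) = 793096 * 20 = 15861920


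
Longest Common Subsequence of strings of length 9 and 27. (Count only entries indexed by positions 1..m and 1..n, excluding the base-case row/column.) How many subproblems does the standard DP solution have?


DP table indexed by positions in both strings.
First string: 9 positions
Second string: 27 positions
Total = 9 * 27 = 243


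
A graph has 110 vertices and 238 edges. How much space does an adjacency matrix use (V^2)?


Adjacency matrix: V x V grid of entries
Space = V^2 = 110^2 = 110 * 110 = 12100


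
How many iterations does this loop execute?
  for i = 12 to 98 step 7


The loop variable i takes values starting at 12 and increments by 7 each iteration.
Sequence: i = 12, 19, 26, 33, 40, 47, 54, 61, 68, ...
The upper bound 98 is inclusive, so the count is floor((last - first) / step) + 1:
floor((98 - 12) / 7) + 1 = floor(86/7) + 1 = 12 + 1 = 13


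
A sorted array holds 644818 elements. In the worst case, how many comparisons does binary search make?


Halving sequence: 644818 -> 322409 -> 161204 -> 80602 -> 40301 -> 20150 -> 10075 -> 5037 -> 2518 -> 1259 -> 629 -> 314 -> 157 -> 78 -> 39 -> 19 -> 9 -> 4 -> 2 -> 1
Number of halvings = 19
Max comparisons = 19 + 1 = 20


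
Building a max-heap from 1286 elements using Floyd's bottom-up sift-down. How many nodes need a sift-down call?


In a heap of 1286 elements (0-indexed array):
  Last element index: 1285
  Parent of last element: floor((1285 - 1) / 2) = 642
  Internal nodes: indices 0 to 642
  Count = floor(1286/2) = 643


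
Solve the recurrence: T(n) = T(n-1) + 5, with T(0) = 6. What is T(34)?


Unrolling the recurrence:
T(34) = T(33) + 5
       = T(32) + 5 + 5
       = T(31) + 5*3
       ...
       = T(0) + 5*34
       = 6 + 170 = 176


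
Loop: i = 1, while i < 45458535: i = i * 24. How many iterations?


i multiplies by 24 each step:
i = 1 -> 24 -> 576 -> 13824 -> 331776 -> 7962624 -> 191102976 (stop)
Iterations = ceil(log_24(45458535)) = 6


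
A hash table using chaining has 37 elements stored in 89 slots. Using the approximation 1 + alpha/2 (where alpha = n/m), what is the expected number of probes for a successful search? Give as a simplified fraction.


Load factor alpha = n/m = 37/89
Expected probes = 1 + alpha/2 = 1 + 37/(2*89)
= 1 + 37/178
= 178/178 + 37/178
= 215/178


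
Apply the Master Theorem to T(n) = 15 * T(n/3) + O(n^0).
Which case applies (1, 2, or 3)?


The Master Theorem: T(n) = a*T(n/b) + O(n^c)
  a = 15, b = 3, c = 0
log_b(a) = log_3(15) ~ 2.465
Compare b^c with a: 3^0 = 1 < 15, so c < log_b(a).
Since c < log_b(a), Case 1 applies.
T(n) = O(n^(log_3 15)) ~ O(n^2.465)
Master Theorem case = 1


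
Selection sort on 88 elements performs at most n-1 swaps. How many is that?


Each of the 87 passes places one element in its final position.
Pass 1: swap minimum into position 0
Pass 2: swap minimum of remaining into position 1
...
Pass 87: last two elements, one swap
Maximum swaps = 88 - 1 = 87


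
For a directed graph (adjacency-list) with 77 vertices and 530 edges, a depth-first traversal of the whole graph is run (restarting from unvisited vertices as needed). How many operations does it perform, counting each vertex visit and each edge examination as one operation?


A full DFS traversal visits each vertex once and examines each edge once.
V = 77
E = 530
Sum = 77 + 530 = 607


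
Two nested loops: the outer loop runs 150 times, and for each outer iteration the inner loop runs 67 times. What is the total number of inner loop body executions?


Outer loop: 150 iterations
Inner loop: 67 iterations per outer iteration
Total = 150 * 67 = 10050


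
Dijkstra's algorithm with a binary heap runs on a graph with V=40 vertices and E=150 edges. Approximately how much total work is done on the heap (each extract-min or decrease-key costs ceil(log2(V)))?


Dijkstra with a binary heap: each vertex is extracted once, each edge may relax once.
Each heap operation costs O(log V).
V + E = 40 + 150 = 190
ceil(log2(40)) = 6 (since 2^5 = 32 < 40 <= 64 = 2^6)
Total heap work = (V+E) * ceil(log2(V)) = 190 * 6 = 1140


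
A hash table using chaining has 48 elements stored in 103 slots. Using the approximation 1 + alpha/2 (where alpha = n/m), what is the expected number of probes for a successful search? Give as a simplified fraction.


Load factor alpha = n/m = 48/103
Expected probes = 1 + alpha/2 = 1 + 48/(2*103)
= 1 + 48/206
= 206/206 + 48/206
= 254/206
Simplify: 127/103


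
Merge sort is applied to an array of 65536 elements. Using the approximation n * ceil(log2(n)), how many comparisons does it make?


Merge sort divides the array into halves recursively.
Number of levels = ceil(log2(65536)) = 16
At each level, approximately n = 65536 comparisons are needed for merging.
Total comparisons ~ n * ceil(log2(n)) = 65536 * 16 = 1048576


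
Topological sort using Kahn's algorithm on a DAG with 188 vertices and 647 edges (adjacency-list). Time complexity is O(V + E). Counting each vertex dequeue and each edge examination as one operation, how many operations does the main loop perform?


Kahn's algorithm:
  1. Compute in-degrees: O(V + E)
  2. Process queue: each vertex dequeued once (O(V))
     each edge examined once (O(E))
Total = V + E = 188 + 647 = 835


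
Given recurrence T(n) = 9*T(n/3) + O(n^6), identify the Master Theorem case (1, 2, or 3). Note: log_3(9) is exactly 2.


Master Theorem parameters: a=9, b=3, c=6
log_b(a) = 2
Compare b^c with a: 3^6 = 729 > 9, so c > log_b(a).
Comparing c=6 vs log_b(a)=2:
6 > 2 => Case 3
Result: T(n) = O(n^6)
Master Theorem case = 3


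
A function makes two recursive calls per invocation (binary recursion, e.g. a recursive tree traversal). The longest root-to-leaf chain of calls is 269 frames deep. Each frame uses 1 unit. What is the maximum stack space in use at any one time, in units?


Binary recursion: the two calls run one after the other, so only one root-to-leaf chain of frames is on the stack at a time.
Maximum depth (longest chain) = 269 frames
Each frame = 1 unit
Max stack space = 269 * 1 = 269


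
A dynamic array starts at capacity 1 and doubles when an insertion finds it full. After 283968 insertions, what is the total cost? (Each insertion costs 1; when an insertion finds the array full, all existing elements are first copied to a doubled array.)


Insertion cost: 283968 (one per element)
Resizes occur just before inserting elements 2, 3, 5, 9, ...
Elements copied at each resize: 1 + 2 + 4 + 8 + 16 + 32 + 64 + 128 + 256 + 512 + 1024 + 2048 + 4096 + 8192 + 16384 + 32768 + 65536 + 131072 + 262144
Sum of copies = 524287 (geometric series: 2^k - 1)
Total = 283968 + 524287 = 808255


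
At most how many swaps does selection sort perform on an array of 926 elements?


Each of the 925 passes places one element in its final position.
Pass 1: swap minimum into position 0
Pass 2: swap minimum of remaining into position 1
...
Pass 925: last two elements, one swap
Maximum swaps = 926 - 1 = 925


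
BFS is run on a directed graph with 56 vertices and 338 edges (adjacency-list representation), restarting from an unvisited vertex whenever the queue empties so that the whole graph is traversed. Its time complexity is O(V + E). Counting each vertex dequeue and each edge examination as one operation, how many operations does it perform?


A full BFS traversal dequeues each vertex exactly once and examines each directed edge exactly once.
V = 56 (vertex processing cost)
E = 338 (edge examination cost)
Total operations proportional to V + E = 56 + 338 = 394


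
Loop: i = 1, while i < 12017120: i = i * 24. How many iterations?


i multiplies by 24 each step:
i = 1 -> 24 -> 576 -> 13824 -> 331776 -> 7962624 -> 191102976 (stop)
Iterations = ceil(log_24(12017120)) = 6


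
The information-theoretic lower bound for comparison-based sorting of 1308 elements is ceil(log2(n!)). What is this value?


A binary decision tree of height h has at most 2^h leaves and needs at least n! of them, so h >= ceil(log2(n!)).
1308! is far too large to multiply out, so use Stirling's series:
  ln(n!) ~ n ln n - n + (1/2) ln(2 pi n) + 1/(12n)  (error below 1/(360 n^3), negligible here)
  ln(1308) = 7.1762545
  n ln n = 1308 * 7.1762545 = 9386.5409
  (1/2) ln(2 pi * 1308) = (1/2) ln(8218.4064) = 4.5071
  1/(12*1308) = 0.0001
  ln(1308!) ~ 9386.5409 - 1308 + 4.5071 + 0.0001 = 8083.0481
Convert to base 2: log2(1308!) = 8083.0481 / ln 2 = 8083.0481 / 0.69314718 = 11661.3734
ceil(11661.3734) = 11662


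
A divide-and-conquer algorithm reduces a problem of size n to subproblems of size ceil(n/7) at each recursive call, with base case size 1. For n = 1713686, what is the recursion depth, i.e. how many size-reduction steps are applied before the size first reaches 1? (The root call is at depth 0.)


Each step divides the size by 7 (rounding up); after k steps the size is ceil(n/7^k), which equals 1 exactly when 7^k >= n.
So the depth is the smallest k with 7^k >= 1713686, i.e. ceil(log_7(1713686)).
7^7 = 823543 < 1713686 <= 5764801 = 7^8
Recursion depth = 8


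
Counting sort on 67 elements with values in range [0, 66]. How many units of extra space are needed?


Output array size: 67 (to store sorted result)
Count array size: 67 (one slot per possible value, range 0 to 66)
Total extra space = 67 + 67 = 134


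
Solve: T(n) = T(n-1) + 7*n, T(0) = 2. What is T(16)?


Expanding the recurrence:
T(16) = T(15) + 7*16
       = T(14) + 7*15 + 7*16
       ...
       = T(0) + 7*(1 + 2 + ... + 16)
       = 2 + 7 * 16*17/2
       = 2 + 7 * 136
       = 2 + 952 = 954


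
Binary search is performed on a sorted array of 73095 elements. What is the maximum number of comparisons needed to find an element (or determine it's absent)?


Binary search halves the search space each comparison:
  Step 1: search space = 73095 -> 36547
  Step 2: search space = 36547 -> 18273
  Step 3: search space = 18273 -> 9136
  Step 4: search space = 9136 -> 4568
  Step 5: search space = 4568 -> 2284
  Step 6: search space = 2284 -> 1142
  Step 7: search space = 1142 -> 571
  Step 8: search space = 571 -> 285
  Step 9: search space = 285 -> 142
  Step 10: search space = 142 -> 71
  Step 11: search space = 71 -> 35
  Step 12: search space = 35 -> 17
  Step 13: search space = 17 -> 8
  Step 14: search space = 8 -> 4
  Step 15: search space = 4 -> 2
  Step 16: search space = 2 -> 1
  Step 17: search space = 1 (final check)
Maximum comparisons = floor(log2(73095)) + 1 = 16 + 1 = 17


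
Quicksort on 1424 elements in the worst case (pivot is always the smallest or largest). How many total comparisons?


In the worst case, each partition step picks the worst pivot:
  Partition 1: 1423 comparisons (n-1 elements to compare)
  Partition 2: 1422 comparisons
  Partition 3: 1421 comparisons
  Partition 4: 1420 comparisons
  Partition 5: 1419 comparisons
  ...
  Last partition: 0 comparisons
Total = (n-1) + (n-2) + ... + 1 + 0 = n*(n-1)/2
= 1424*1423/2 = 1013176


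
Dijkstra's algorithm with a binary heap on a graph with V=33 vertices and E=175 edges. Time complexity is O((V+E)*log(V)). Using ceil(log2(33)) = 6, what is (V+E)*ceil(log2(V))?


Dijkstra with a binary heap: each vertex is extracted once, each edge may relax once.
Each heap operation costs O(log V).
V + E = 33 + 175 = 208
ceil(log2(33)) = 6 (since 2^5 = 32 < 33 <= 64 = 2^6)
Total heap work = (V+E) * ceil(log2(V)) = 208 * 6 = 1248


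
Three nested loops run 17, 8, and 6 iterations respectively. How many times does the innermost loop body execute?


Loop 1 (outermost): 17 iterations
Loop 2 (middle): 8 iterations per outer
Loop 3 (innermost): 6 iterations per middle
Total = 17 * 8 * 6 = 816


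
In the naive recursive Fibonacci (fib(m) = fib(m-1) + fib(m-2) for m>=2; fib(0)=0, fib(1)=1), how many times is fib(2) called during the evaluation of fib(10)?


Let N(m) = number of times fib(m) is called while evaluating fib(10).
N(10) = 1 (the initial call).
N(9) = 1 (only fib(10) calls it).
For 1 <= m <= 8: fib(m) is called by fib(m+1) and fib(m+2), so
  N(m) = N(m+1) + N(m+2).
fib(0) is called only by fib(2), so N(0) = N(2).
Walk down from m=10:
  N(10)=1, N(9)=1, N(8)=2, N(7)=3, N(6)=5, N(5)=8, N(4)=13, N(3)=21, N(2)=34
N(2) = 34


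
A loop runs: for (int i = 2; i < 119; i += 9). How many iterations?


Loop starts at i = 2, increments by 9, stops when i >= 119.
Number of iterations = ceil((119 - 2) / 9)
= ceil(117 / 9)
= 13


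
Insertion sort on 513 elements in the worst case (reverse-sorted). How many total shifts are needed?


In the worst case (reverse-sorted), each element shifts past all previous:
  Element 1: 1 shifts
  Element 2: 2 shifts
  Element 3: 3 shifts
  Element 4: 4 shifts
  Element 5: 5 shifts
  ...
  Element 512: 512 shifts
Total = 1 + 2 + ... + 512
= 513*(513-1)/2 = 131328


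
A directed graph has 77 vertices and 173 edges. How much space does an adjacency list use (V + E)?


Adjacency list: one list head per vertex + one entry per edge
Vertex heads: 77
Edge entries: 173
Total = 77 + 173 = 250


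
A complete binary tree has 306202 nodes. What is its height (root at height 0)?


In a complete binary tree, level k holds nodes 2^k .. 2^(k+1)-1 (1-indexed).
Height = floor(log2(n)) = floor(log2(306202)) = 18
Check: 2^18 = 262144 <= 306202 < 524288 = 2^19


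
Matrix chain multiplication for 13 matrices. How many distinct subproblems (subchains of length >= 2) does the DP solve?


Subproblems are indexed by (i, j) where i < j.
Number of such pairs = n*(n-1)/2
= 13 * 12 / 2
= 78


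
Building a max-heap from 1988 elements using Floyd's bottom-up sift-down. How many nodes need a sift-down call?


In a heap of 1988 elements (0-indexed array):
  Last element index: 1987
  Parent of last element: floor((1987 - 1) / 2) = 993
  Internal nodes: indices 0 to 993
  Count = floor(1988/2) = 994


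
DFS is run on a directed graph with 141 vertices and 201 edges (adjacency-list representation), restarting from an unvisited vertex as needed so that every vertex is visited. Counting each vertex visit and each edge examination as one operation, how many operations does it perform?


A full DFS traversal processes each vertex exactly once (push/pop on stack).
Each directed edge is examined once.
V = 141, E = 201
V + E = 342


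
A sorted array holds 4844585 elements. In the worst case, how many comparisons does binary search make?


Halving sequence: 4844585 -> 2422292 -> 1211146 -> 605573 -> 302786 -> 151393 -> 75696 -> 37848 -> 18924 -> 9462 -> 4731 -> 2365 -> 1182 -> 591 -> 295 -> 147 -> 73 -> 36 -> 18 -> 9 -> 4 -> 2 -> 1
Number of halvings = 22
Max comparisons = 22 + 1 = 23


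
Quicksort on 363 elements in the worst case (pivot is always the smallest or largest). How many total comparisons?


In the worst case, each partition step picks the worst pivot:
  Partition 1: 362 comparisons (n-1 elements to compare)
  Partition 2: 361 comparisons
  Partition 3: 360 comparisons
  Partition 4: 359 comparisons
  Partition 5: 358 comparisons
  ...
  Last partition: 0 comparisons
Total = (n-1) + (n-2) + ... + 1 + 0 = n*(n-1)/2
= 363*362/2 = 65703


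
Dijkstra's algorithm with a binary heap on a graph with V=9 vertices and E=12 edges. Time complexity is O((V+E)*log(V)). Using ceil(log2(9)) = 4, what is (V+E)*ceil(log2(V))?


Dijkstra with a binary heap: each vertex is extracted once, each edge may relax once.
Each heap operation costs O(log V).
V + E = 9 + 12 = 21
ceil(log2(9)) = 4 (since 2^3 = 8 < 9 <= 16 = 2^4)
Total heap work = (V+E) * ceil(log2(V)) = 21 * 4 = 84


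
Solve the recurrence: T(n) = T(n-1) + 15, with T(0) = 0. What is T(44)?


Unrolling the recurrence:
T(44) = T(43) + 15
       = T(42) + 15 + 15
       = T(41) + 15*3
       ...
       = T(0) + 15*44
       = 0 + 660 = 660


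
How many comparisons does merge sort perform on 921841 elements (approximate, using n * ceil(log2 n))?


Recursion depth: ceil(log2(921841)) = 20
Each recursion level merges n = 921841 elements
Total = 921841 * 20 = 18436820


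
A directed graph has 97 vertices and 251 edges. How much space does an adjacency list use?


Adjacency list: one list head per vertex + one entry per edge
Vertex heads: 97
Edge entries: 251
Total = 97 + 251 = 348


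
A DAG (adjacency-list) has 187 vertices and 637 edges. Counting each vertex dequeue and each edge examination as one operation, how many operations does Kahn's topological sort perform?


V = 187 (vertex processing)
E = 637 (edge processing)
V + E = 187 + 637 = 824


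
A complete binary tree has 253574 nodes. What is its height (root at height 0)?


In a complete binary tree, level k holds nodes 2^k .. 2^(k+1)-1 (1-indexed).
Height = floor(log2(n)) = floor(log2(253574)) = 17
Check: 2^17 = 131072 <= 253574 < 262144 = 2^18


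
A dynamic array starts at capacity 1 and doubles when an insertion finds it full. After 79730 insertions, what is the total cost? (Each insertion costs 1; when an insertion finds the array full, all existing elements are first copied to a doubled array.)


Insertion cost: 79730 (one per element)
Resizes occur just before inserting elements 2, 3, 5, 9, ...
Elements copied at each resize: 1 + 2 + 4 + 8 + 16 + 32 + 64 + 128 + 256 + 512 + 1024 + 2048 + 4096 + 8192 + 16384 + 32768 + 65536
Sum of copies = 131071 (geometric series: 2^k - 1)
Total = 79730 + 131071 = 210801


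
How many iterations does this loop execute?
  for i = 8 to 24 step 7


The loop variable i takes values starting at 8 and increments by 7 each iteration.
Sequence: i = 8, 15, 22
The upper bound 24 is inclusive, so the count is floor((last - first) / step) + 1:
floor((24 - 8) / 7) + 1 = floor(16/7) + 1 = 2 + 1 = 3


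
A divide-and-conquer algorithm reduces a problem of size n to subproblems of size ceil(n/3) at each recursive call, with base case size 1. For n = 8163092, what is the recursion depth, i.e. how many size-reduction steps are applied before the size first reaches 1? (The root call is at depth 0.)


Each step divides the size by 3 (rounding up); after k steps the size is ceil(n/3^k), which equals 1 exactly when 3^k >= n.
So the depth is the smallest k with 3^k >= 8163092, i.e. ceil(log_3(8163092)).
3^14 = 4782969 < 8163092 <= 14348907 = 3^15
Recursion depth = 15


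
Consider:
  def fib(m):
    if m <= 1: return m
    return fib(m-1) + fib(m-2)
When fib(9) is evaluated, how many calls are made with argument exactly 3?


Let N(m) = number of times fib(m) is called while evaluating fib(9).
N(9) = 1 (the initial call).
N(8) = 1 (only fib(9) calls it).
For 1 <= m <= 7: fib(m) is called by fib(m+1) and fib(m+2), so
  N(m) = N(m+1) + N(m+2).
fib(0) is called only by fib(2), so N(0) = N(2).
Walk down from m=9:
  N(9)=1, N(8)=1, N(7)=2, N(6)=3, N(5)=5, N(4)=8, N(3)=13
N(3) = 13


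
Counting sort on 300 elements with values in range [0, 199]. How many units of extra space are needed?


Output array size: 300 (to store sorted result)
Count array size: 200 (one slot per possible value, range 0 to 199)
Total extra space = 300 + 200 = 500


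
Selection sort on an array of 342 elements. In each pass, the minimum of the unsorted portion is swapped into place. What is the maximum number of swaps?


Selection sort performs one swap per pass:
  Pass 1: find min in positions 0 to 341, swap with position 0
  Pass 2: find min in positions 1 to 341, swap with position 1
  Pass 3: find min in positions 2 to 341, swap with position 2
  Pass 4: find min in positions 3 to 341, swap with position 3
  Pass 5: find min in positions 4 to 341, swap with position 4
  ... (336 more passes)
Total passes (and swaps) = n - 1 = 342 - 1 = 341


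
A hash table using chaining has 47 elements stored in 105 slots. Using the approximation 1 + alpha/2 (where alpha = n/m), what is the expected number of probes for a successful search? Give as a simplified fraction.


Load factor alpha = n/m = 47/105
Expected probes = 1 + alpha/2 = 1 + 47/(2*105)
= 1 + 47/210
= 210/210 + 47/210
= 257/210


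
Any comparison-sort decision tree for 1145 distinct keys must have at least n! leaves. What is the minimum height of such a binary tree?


A binary decision tree of height h has at most 2^h leaves and needs at least n! of them, so h >= ceil(log2(n!)).
1145! is far too large to multiply out, so use Stirling's series:
  ln(n!) ~ n ln n - n + (1/2) ln(2 pi n) + 1/(12n)  (error below 1/(360 n^3), negligible here)
  ln(1145) = 7.0431599
  n ln n = 1145 * 7.0431599 = 8064.4181
  (1/2) ln(2 pi * 1145) = (1/2) ln(7194.2472) = 4.4405
  1/(12*1145) = 0.0001
  ln(1145!) ~ 8064.4181 - 1145 + 4.4405 + 0.0001 = 6923.8587
Convert to base 2: log2(1145!) = 6923.8587 / ln 2 = 6923.8587 / 0.69314718 = 9989.0166
ceil(9989.0166) = 9990


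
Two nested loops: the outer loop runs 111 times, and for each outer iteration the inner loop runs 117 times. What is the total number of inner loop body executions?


Outer loop: 111 iterations
Inner loop: 117 iterations per outer iteration
Total = 111 * 117 = 12987


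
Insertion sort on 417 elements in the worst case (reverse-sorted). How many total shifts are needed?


In the worst case (reverse-sorted), each element shifts past all previous:
  Element 1: 1 shifts
  Element 2: 2 shifts
  Element 3: 3 shifts
  Element 4: 4 shifts
  Element 5: 5 shifts
  ...
  Element 416: 416 shifts
Total = 1 + 2 + ... + 416
= 417*(417-1)/2 = 86736


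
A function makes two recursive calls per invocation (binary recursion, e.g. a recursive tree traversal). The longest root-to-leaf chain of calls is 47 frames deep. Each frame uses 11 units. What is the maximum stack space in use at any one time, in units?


Binary recursion: the two calls run one after the other, so only one root-to-leaf chain of frames is on the stack at a time.
Maximum depth (longest chain) = 47 frames
Each frame = 11 units
Max stack space = 47 * 11 = 517


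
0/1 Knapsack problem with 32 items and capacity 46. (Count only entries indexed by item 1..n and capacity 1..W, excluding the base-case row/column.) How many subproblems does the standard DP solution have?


The DP table is indexed by (item, capacity).
Rows: 32 items
Columns: 46 capacity values (1 to W)
Total subproblems = 32 * 46 = 1472


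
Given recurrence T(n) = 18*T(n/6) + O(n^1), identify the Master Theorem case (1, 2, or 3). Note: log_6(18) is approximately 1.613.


Master Theorem parameters: a=18, b=6, c=1
log_b(a) = 1.613
Compare b^c with a: 6^1 = 6 < 18, so c < log_b(a).
Comparing c=1 vs log_b(a)=1.613:
1 < 1.613 => Case 1
Result: T(n) = O(n^(log_6 18)) ~ O(n^1.613)
Master Theorem case = 1


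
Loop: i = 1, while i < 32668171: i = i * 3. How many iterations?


i multiplies by 3 each step:
i = 1 -> 3 -> 9 -> 27 -> 81 -> 243 -> 729 -> 2187 -> 6561 -> 19683 -> 59049 -> 177147 -> 531441 -> 1594323 -> 4782969 -> 14348907 -> 43046721 (stop)
Iterations = ceil(log_3(32668171)) = 16


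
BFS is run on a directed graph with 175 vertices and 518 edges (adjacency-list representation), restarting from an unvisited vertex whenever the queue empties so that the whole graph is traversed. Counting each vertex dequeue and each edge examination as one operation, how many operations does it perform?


A full BFS traversal dequeues each vertex exactly once and examines each directed edge exactly once.
V = 175 (vertex processing cost)
E = 518 (edge examination cost)
Total operations proportional to V + E = 175 + 518 = 693


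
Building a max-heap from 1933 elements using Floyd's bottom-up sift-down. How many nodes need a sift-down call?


In a heap of 1933 elements (0-indexed array):
  Last element index: 1932
  Parent of last element: floor((1932 - 1) / 2) = 965
  Internal nodes: indices 0 to 965
  Count = floor(1933/2) = 966


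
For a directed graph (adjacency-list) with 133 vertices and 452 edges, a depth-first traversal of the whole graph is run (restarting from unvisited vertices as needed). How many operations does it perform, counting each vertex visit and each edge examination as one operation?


A full DFS traversal visits each vertex once and examines each edge once.
V = 133
E = 452
Sum = 133 + 452 = 585


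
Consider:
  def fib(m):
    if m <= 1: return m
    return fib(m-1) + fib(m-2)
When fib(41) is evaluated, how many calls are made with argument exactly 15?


Let N(m) = number of times fib(m) is called while evaluating fib(41).
N(41) = 1 (the initial call).
N(40) = 1 (only fib(41) calls it).
For 1 <= m <= 39: fib(m) is called by fib(m+1) and fib(m+2), so
  N(m) = N(m+1) + N(m+2).
fib(0) is called only by fib(2), so N(0) = N(2).
Walk down from m=41:
  N(41)=1, N(40)=1, N(39)=2, N(38)=3, N(37)=5, N(36)=8, N(35)=13, N(34)=21, N(33)=34, N(32)=55, N(31)=89, N(30)=144, N(29)=233, N(28)=377, N(27)=610, N(26)=987, N(25)=1597, N(24)=2584, N(23)=4181, N(22)=6765, N(21)=10946, N(20)=17711, N(19)=28657, N(18)=46368, N(17)=75025, N(16)=121393, N(15)=196418
N(15) = 196418


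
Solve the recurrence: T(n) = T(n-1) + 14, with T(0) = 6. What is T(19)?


Unrolling the recurrence:
T(19) = T(18) + 14
       = T(17) + 14 + 14
       = T(16) + 14*3
       ...
       = T(0) + 14*19
       = 6 + 266 = 272


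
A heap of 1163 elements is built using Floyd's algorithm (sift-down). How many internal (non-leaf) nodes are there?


Leaf nodes occupy roughly half the array.
Sift-down is called for each internal node, starting from the last one.
Internal nodes = floor(n/2) = floor(1163/2) = 581


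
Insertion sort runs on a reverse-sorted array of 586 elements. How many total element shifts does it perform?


Sum of shifts = 1 + 2 + 3 + ... + 585
= 586 * 585 / 2
= 342810 / 2
= 171405


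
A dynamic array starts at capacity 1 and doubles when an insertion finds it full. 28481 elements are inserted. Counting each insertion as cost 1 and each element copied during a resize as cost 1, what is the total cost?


n = 28481
Insertion costs: 28481
Resizes copy 1, 2, 4, ... up to the largest power of 2 that is <= n-1 = 28480, i.e. 16384.
Copy costs = 1 + 2 + 4 + 8 + 16 + 32 + 64 + 128 + 256 + 512 + 1024 + 2048 + 4096 + 8192 + 16384 = 32767
Total = 28481 + 32767 = 61248


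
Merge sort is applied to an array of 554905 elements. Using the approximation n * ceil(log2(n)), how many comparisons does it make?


Merge sort divides the array into halves recursively.
Number of levels = ceil(log2(554905)) = 20
At each level, approximately n = 554905 comparisons are needed for merging.
Total comparisons ~ n * ceil(log2(n)) = 554905 * 20 = 11098100


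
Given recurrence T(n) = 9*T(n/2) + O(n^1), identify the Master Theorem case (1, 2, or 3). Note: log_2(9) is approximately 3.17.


Master Theorem parameters: a=9, b=2, c=1
log_b(a) = 3.17
Compare b^c with a: 2^1 = 2 < 9, so c < log_b(a).
Comparing c=1 vs log_b(a)=3.17:
1 < 3.17 => Case 1
Result: T(n) = O(n^(log_2 9)) ~ O(n^3.17)
Master Theorem case = 1


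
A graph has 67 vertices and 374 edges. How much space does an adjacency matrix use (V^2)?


Adjacency matrix: V x V grid of entries
Space = V^2 = 67^2 = 67 * 67 = 4489


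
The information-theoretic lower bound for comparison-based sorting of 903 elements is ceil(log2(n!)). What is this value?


A binary decision tree of height h has at most 2^h leaves and needs at least n! of them, so h >= ceil(log2(n!)).
903! is far too large to multiply out, so use Stirling's series:
  ln(n!) ~ n ln n - n + (1/2) ln(2 pi n) + 1/(12n)  (error below 1/(360 n^3), negligible here)
  ln(903) = 6.8057226
  n ln n = 903 * 6.8057226 = 6145.5675
  (1/2) ln(2 pi * 903) = (1/2) ln(5673.7163) = 4.3218
  1/(12*903) = 0.0001
  ln(903!) ~ 6145.5675 - 903 + 4.3218 + 0.0001 = 5246.8894
Convert to base 2: log2(903!) = 5246.8894 / ln 2 = 5246.8894 / 0.69314718 = 7569.6613
ceil(7569.6613) = 7570


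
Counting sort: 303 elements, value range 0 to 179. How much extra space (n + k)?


n = 303 (output array)
k = 180 (count array for 180 distinct values)
Extra space = 303 + 180 = 483


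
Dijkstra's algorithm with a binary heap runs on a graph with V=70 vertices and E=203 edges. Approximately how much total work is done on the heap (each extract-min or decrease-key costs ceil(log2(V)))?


Dijkstra with a binary heap: each vertex is extracted once, each edge may relax once.
Each heap operation costs O(log V).
V + E = 70 + 203 = 273
ceil(log2(70)) = 7 (since 2^6 = 64 < 70 <= 128 = 2^7)
Total heap work = (V+E) * ceil(log2(V)) = 273 * 7 = 1911


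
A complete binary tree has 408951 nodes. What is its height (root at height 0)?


In a complete binary tree, level k holds nodes 2^k .. 2^(k+1)-1 (1-indexed).
Height = floor(log2(n)) = floor(log2(408951)) = 18
Check: 2^18 = 262144 <= 408951 < 524288 = 2^19


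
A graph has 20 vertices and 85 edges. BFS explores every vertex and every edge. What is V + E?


A full BFS traversal dequeues each vertex once and examines each edge once.
Vertex visits: 20
Edge visits: 85
V + E = 20 + 85 = 105


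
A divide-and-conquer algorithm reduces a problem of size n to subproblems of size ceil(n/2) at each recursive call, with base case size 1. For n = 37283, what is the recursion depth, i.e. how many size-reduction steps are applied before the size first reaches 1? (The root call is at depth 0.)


Each step divides the size by 2 (rounding up); after k steps the size is ceil(n/2^k), which equals 1 exactly when 2^k >= n.
So the depth is the smallest k with 2^k >= 37283, i.e. ceil(log_2(37283)).
2^15 = 32768 < 37283 <= 65536 = 2^16
Recursion depth = 16


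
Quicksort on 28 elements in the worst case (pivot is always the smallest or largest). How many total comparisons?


In the worst case, each partition step picks the worst pivot:
  Partition 1: 27 comparisons (n-1 elements to compare)
  Partition 2: 26 comparisons
  Partition 3: 25 comparisons
  Partition 4: 24 comparisons
  Partition 5: 23 comparisons
  ...
  Last partition: 0 comparisons
Total = (n-1) + (n-2) + ... + 1 + 0 = n*(n-1)/2
= 28*27/2 = 378


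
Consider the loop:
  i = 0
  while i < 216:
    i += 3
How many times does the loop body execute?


Starting at i = 0, each iteration adds 3.
Iterations until i >= 216:
  Iteration 1: i = 0 -> i = 3
  Iteration 2: i = 3 -> i = 6
  Iteration 3: i = 6 -> i = 9
  Iteration 4: i = 9 -> i = 12
  Iteration 5: i = 12 -> i = 15
  Iteration 6: i = 15 -> i = 18
  Iteration 7: i = 18 -> i = 21
  Iteration 8: i = 21 -> i = 24
  ... continuing ...
Total iterations = ceil(216/3) = 72


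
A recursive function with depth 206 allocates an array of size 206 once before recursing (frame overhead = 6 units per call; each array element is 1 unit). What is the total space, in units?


Array allocation: 206 units (allocated once)
Stack frames: 206 deep * 6 per frame = 1236 units
Total = 206 + 1236 = 1442


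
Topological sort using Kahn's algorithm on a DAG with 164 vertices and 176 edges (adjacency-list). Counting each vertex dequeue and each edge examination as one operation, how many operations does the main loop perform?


Kahn's algorithm:
  1. Compute in-degrees: O(V + E)
  2. Process queue: each vertex dequeued once (O(V))
     each edge examined once (O(E))
Total = V + E = 164 + 176 = 340


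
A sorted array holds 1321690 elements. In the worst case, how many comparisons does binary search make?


Halving sequence: 1321690 -> 660845 -> 330422 -> 165211 -> 82605 -> 41302 -> 20651 -> 10325 -> 5162 -> 2581 -> 1290 -> 645 -> 322 -> 161 -> 80 -> 40 -> 20 -> 10 -> 5 -> 2 -> 1
Number of halvings = 20
Max comparisons = 20 + 1 = 21


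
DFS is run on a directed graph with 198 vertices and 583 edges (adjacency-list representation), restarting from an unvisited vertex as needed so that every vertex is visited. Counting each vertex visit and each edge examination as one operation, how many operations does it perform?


A full DFS traversal processes each vertex exactly once (push/pop on stack).
Each directed edge is examined once.
V = 198, E = 583
V + E = 781


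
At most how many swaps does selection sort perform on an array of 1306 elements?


Each of the 1305 passes places one element in its final position.
Pass 1: swap minimum into position 0
Pass 2: swap minimum of remaining into position 1
...
Pass 1305: last two elements, one swap
Maximum swaps = 1306 - 1 = 1305


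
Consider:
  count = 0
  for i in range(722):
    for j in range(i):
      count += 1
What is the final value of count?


For each i, the inner loop runs i times:
  i=0: inner runs 0 times
  i=1: inner runs 1 time
  i=2: inner runs 2 times
  i=3: inner runs 3 times
  i=4: inner runs 4 times
  i=5: inner runs 5 times
  i=6: inner runs 6 times
  i=7: inner runs 7 times
  ...
Total = 0 + 1 + 2 + ... + 721 = 722*(722-1)/2 = 260281


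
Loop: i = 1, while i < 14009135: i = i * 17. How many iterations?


i multiplies by 17 each step:
i = 1 -> 17 -> 289 -> 4913 -> 83521 -> 1419857 -> 24137569 (stop)
Iterations = ceil(log_17(14009135)) = 6


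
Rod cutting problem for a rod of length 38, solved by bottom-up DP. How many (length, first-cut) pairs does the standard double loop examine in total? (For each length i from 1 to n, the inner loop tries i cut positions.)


For each subproblem length i = 1..38, the inner loop considers i possible first cuts.
Total = 1 + 2 + ... + 38
= 38*(38+1)/2
= 38*39/2 = 741


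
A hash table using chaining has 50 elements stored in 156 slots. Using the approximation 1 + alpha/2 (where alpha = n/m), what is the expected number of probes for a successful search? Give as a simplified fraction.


Load factor alpha = n/m = 50/156
Expected probes = 1 + alpha/2 = 1 + 50/(2*156)
= 1 + 50/312
= 312/312 + 50/312
= 362/312
Simplify: 181/156


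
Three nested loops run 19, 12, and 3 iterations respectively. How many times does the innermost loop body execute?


Loop 1 (outermost): 19 iterations
Loop 2 (middle): 12 iterations per outer
Loop 3 (innermost): 3 iterations per middle
Total = 19 * 12 * 3 = 684


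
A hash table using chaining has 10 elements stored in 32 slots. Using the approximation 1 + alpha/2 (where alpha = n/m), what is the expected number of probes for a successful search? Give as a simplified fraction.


Load factor alpha = n/m = 10/32
Expected probes = 1 + alpha/2 = 1 + 10/(2*32)
= 1 + 10/64
= 64/64 + 10/64
= 74/64
Simplify: 37/32


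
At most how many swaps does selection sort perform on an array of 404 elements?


Each of the 403 passes places one element in its final position.
Pass 1: swap minimum into position 0
Pass 2: swap minimum of remaining into position 1
...
Pass 403: last two elements, one swap
Maximum swaps = 404 - 1 = 403


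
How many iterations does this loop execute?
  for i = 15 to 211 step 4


The loop variable i takes values starting at 15 and increments by 4 each iteration.
Sequence: i = 15, 19, 23, 27, 31, 35, 39, 43, 47, ...
The upper bound 211 is inclusive, so the count is floor((last - first) / step) + 1:
floor((211 - 15) / 4) + 1 = floor(196/4) + 1 = 49 + 1 = 50


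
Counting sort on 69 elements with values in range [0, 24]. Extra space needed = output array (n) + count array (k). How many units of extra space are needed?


Output array size: 69 (to store sorted result)
Count array size: 25 (one slot per possible value, range 0 to 24)
Total extra space = 69 + 25 = 94


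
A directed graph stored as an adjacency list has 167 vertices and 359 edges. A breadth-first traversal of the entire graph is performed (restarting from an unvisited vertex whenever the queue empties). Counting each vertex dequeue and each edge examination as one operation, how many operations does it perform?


A full BFS traversal dequeues each vertex once and examines each edge once.
Vertex visits: 167
Edge visits: 359
V + E = 167 + 359 = 526


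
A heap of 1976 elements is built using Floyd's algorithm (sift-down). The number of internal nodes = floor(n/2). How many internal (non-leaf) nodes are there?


Leaf nodes occupy roughly half the array.
Sift-down is called for each internal node, starting from the last one.
Internal nodes = floor(n/2) = floor(1976/2) = 988


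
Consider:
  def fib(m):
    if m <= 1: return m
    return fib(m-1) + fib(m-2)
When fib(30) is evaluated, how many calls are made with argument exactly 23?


Let N(m) = number of times fib(m) is called while evaluating fib(30).
N(30) = 1 (the initial call).
N(29) = 1 (only fib(30) calls it).
For 1 <= m <= 28: fib(m) is called by fib(m+1) and fib(m+2), so
  N(m) = N(m+1) + N(m+2).
fib(0) is called only by fib(2), so N(0) = N(2).
Walk down from m=30:
  N(30)=1, N(29)=1, N(28)=2, N(27)=3, N(26)=5, N(25)=8, N(24)=13, N(23)=21
N(23) = 21


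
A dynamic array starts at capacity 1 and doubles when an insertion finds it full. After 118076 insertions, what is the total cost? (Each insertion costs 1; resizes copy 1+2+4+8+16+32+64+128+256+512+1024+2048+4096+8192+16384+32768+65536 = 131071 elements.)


Insertion cost: 118076 (one per element)
Resizes occur just before inserting elements 2, 3, 5, 9, ...
Elements copied at each resize: 1 + 2 + 4 + 8 + 16 + 32 + 64 + 128 + 256 + 512 + 1024 + 2048 + 4096 + 8192 + 16384 + 32768 + 65536
Sum of copies = 131071 (geometric series: 2^k - 1)
Total = 118076 + 131071 = 249147


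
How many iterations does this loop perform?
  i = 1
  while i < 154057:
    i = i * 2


The loop variable doubles each iteration:
i = 1 -> 2 -> 4 -> 8 -> 16 -> 32 -> 64 -> 128 -> 256 -> 512 -> 1024 -> 2048 -> 4096 -> 8192 -> 16384 -> 32768 -> 65536 -> 131072 -> 262144 (stop, 262144 >= 154057)
Number of doublings = ceil(log2(154057)) = 18


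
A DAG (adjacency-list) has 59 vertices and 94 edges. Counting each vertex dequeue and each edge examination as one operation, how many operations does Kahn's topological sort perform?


V = 59 (vertex processing)
E = 94 (edge processing)
V + E = 59 + 94 = 153


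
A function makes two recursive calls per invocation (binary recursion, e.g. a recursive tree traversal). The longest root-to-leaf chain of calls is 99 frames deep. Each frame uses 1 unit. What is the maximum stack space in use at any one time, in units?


Binary recursion: the two calls run one after the other, so only one root-to-leaf chain of frames is on the stack at a time.
Maximum depth (longest chain) = 99 frames
Each frame = 1 unit
Max stack space = 99 * 1 = 99
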